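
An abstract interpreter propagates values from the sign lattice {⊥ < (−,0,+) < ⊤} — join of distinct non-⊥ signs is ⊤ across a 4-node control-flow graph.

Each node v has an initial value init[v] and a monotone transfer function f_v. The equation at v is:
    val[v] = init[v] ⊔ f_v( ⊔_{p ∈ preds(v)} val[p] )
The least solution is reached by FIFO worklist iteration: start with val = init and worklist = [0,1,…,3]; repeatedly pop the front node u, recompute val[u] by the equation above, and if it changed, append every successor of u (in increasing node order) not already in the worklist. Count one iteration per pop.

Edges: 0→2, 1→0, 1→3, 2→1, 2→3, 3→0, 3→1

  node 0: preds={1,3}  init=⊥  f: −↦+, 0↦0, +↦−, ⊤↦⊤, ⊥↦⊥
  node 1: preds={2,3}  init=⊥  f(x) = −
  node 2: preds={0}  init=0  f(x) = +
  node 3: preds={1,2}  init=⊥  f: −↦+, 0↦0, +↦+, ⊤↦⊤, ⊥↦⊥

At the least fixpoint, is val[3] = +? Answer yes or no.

Worklist (7 pops):
  #1 pop 0: in=⊥ → ⊥ (no change)
  #2 pop 1: in=0 → − (was ⊥); enqueue [0]
  #3 pop 2: in=⊥ → ⊤ (was 0); enqueue [1]
  #4 pop 3: in=⊤ → ⊤ (was ⊥); enqueue []
  #5 pop 0: in=⊤ → ⊤ (was ⊥); enqueue [2]
  #6 pop 1: in=⊤ → − (no change)
  #7 pop 2: in=⊤ → ⊤ (no change)

Fixpoint:
  val[0] = ⊤
  val[1] = −
  val[2] = ⊤
  val[3] = ⊤

no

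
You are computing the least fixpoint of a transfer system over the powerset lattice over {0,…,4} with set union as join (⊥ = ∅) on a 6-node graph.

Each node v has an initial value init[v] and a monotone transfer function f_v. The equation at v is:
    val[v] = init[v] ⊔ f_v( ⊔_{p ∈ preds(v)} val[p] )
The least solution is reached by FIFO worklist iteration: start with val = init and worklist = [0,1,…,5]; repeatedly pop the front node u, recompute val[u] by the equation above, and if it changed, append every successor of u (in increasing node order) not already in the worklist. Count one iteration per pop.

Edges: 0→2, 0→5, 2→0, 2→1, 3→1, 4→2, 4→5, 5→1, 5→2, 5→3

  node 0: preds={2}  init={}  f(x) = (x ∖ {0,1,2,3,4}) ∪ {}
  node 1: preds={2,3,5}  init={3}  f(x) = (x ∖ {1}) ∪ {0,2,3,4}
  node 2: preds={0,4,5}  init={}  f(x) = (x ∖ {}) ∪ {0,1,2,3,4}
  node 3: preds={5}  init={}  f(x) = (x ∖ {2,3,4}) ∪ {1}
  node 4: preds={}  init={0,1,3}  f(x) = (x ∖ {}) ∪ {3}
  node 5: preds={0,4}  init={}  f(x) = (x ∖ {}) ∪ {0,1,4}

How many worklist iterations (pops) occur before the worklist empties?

Iteration log — 11 steps:
  step 1. node 0  ⊔preds={}  new={}  stable
  step 2. node 1  ⊔preds={}  new={0,2,3,4}  old={3}  +wl: 
  step 3. node 2  ⊔preds={0,1,3}  new={0,1,2,3,4}  old={}  +wl: 0,1
  step 4. node 3  ⊔preds={}  new={1}  old={}  +wl: 
  step 5. node 4  ⊔preds={}  new={0,1,3}  stable
  step 6. node 5  ⊔preds={0,1,3}  new={0,1,3,4}  old={}  +wl: 2,3
  step 7. node 0  ⊔preds={0,1,2,3,4}  new={}  stable
  step 8. node 1  ⊔preds={0,1,2,3,4}  new={0,2,3,4}  stable
  step 9. node 2  ⊔preds={0,1,3,4}  new={0,1,2,3,4}  stable
  step 10. node 3  ⊔preds={0,1,3,4}  new={0,1}  old={1}  +wl: 1
  step 11. node 1  ⊔preds={0,1,2,3,4}  new={0,2,3,4}  stable

Least fixpoint reached:
  node 0: {}
  node 1: {0,2,3,4}
  node 2: {0,1,2,3,4}
  node 3: {0,1}
  node 4: {0,1,3}
  node 5: {0,1,3,4}

11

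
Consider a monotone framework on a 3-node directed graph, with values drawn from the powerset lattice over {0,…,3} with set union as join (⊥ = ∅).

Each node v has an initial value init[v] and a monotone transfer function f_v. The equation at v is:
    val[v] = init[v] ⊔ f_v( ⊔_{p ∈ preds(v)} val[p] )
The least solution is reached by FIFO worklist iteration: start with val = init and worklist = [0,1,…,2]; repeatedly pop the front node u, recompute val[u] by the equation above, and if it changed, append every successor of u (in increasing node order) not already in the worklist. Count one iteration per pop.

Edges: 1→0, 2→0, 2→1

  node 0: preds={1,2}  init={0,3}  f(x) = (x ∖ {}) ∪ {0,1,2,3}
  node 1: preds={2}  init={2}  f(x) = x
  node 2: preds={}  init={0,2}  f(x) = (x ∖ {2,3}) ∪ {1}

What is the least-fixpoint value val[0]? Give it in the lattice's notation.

Iteration log — 6 steps:
  step 1. node 0  ⊔preds={0,2}  new={0,1,2,3}  old={0,3}  +wl: 
  step 2. node 1  ⊔preds={0,2}  new={0,2}  old={2}  +wl: 0
  step 3. node 2  ⊔preds={}  new={0,1,2}  old={0,2}  +wl: 1
  step 4. node 0  ⊔preds={0,1,2}  new={0,1,2,3}  stable
  step 5. node 1  ⊔preds={0,1,2}  new={0,1,2}  old={0,2}  +wl: 0
  step 6. node 0  ⊔preds={0,1,2}  new={0,1,2,3}  stable

Least fixpoint reached:
  node 0: {0,1,2,3}
  node 1: {0,1,2}
  node 2: {0,1,2}

{0,1,2,3}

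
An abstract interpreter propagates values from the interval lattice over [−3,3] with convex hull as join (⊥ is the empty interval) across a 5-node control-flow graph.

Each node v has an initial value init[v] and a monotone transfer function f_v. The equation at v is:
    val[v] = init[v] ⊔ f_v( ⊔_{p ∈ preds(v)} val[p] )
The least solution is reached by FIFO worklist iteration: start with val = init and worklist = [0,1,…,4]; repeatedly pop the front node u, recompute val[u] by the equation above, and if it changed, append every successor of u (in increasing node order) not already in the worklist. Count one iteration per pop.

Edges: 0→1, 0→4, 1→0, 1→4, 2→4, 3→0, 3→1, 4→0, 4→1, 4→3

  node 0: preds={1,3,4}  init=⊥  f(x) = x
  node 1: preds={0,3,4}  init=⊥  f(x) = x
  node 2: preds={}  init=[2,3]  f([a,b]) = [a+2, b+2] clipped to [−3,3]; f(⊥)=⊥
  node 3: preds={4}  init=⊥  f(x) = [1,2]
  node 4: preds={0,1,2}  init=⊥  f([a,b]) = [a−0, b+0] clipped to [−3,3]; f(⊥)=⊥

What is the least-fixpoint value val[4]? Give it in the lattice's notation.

[1,3]

Iteration log — 12 steps:
  step 1. node 0  ⊔preds=⊥  new=⊥  stable
  step 2. node 1  ⊔preds=⊥  new=⊥  stable
  step 3. node 2  ⊔preds=⊥  new=[2,3]  stable
  step 4. node 3  ⊔preds=⊥  new=[1,2]  old=⊥  +wl: 0,1
  step 5. node 4  ⊔preds=[2,3]  new=[2,3]  old=⊥  +wl: 3
  step 6. node 0  ⊔preds=[1,3]  new=[1,3]  old=⊥  +wl: 4
  step 7. node 1  ⊔preds=[1,3]  new=[1,3]  old=⊥  +wl: 0
  step 8. node 3  ⊔preds=[2,3]  new=[1,2]  stable
  step 9. node 4  ⊔preds=[1,3]  new=[1,3]  old=[2,3]  +wl: 1,3
  step 10. node 0  ⊔preds=[1,3]  new=[1,3]  stable
  step 11. node 1  ⊔preds=[1,3]  new=[1,3]  stable
  step 12. node 3  ⊔preds=[1,3]  new=[1,2]  stable

Least fixpoint reached:
  node 0: [1,3]
  node 1: [1,3]
  node 2: [2,3]
  node 3: [1,2]
  node 4: [1,3]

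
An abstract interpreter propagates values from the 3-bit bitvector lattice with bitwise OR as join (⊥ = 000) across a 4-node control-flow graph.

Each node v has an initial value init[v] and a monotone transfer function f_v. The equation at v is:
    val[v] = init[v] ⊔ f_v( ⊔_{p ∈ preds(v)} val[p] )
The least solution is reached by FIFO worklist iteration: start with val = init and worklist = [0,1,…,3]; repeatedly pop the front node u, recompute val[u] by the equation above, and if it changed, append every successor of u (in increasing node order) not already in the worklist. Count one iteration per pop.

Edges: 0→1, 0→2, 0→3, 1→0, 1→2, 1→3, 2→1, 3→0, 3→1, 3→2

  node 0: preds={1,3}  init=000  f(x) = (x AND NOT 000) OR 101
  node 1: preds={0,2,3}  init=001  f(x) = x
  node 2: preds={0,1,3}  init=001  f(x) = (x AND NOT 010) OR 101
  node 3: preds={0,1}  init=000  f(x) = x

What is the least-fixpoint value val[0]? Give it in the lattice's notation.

101

Worklist (7 pops):
  #1 pop 0: in=001 → 101 (was 000); enqueue []
  #2 pop 1: in=101 → 101 (was 001); enqueue [0]
  #3 pop 2: in=101 → 101 (was 001); enqueue [1]
  #4 pop 3: in=101 → 101 (was 000); enqueue [2]
  #5 pop 0: in=101 → 101 (no change)
  #6 pop 1: in=101 → 101 (no change)
  #7 pop 2: in=101 → 101 (no change)

Fixpoint:
  val[0] = 101
  val[1] = 101
  val[2] = 101
  val[3] = 101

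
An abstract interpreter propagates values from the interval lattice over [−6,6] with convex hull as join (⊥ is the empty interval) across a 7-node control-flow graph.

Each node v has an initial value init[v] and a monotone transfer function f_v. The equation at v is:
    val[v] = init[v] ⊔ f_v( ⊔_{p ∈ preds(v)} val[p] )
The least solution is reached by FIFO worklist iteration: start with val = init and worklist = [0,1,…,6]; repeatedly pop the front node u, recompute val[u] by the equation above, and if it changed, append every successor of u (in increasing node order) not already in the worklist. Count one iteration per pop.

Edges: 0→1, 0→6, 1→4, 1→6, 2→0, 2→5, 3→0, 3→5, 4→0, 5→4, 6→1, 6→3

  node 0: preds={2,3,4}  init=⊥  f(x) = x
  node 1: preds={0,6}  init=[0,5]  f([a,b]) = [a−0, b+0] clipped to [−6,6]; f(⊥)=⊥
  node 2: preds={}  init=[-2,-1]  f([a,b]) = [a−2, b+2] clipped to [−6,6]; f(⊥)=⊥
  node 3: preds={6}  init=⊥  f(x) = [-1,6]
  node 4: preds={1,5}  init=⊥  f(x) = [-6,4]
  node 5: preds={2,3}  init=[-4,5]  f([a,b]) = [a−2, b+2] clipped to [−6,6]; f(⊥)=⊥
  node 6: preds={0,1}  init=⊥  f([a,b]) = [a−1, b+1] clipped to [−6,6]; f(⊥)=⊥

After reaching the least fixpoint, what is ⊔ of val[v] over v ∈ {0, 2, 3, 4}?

[-6,6]

Iteration log — 15 steps:
  step 1. node 0  ⊔preds=[-2,-1]  new=[-2,-1]  old=⊥  +wl: 
  step 2. node 1  ⊔preds=[-2,-1]  new=[-2,5]  old=[0,5]  +wl: 
  step 3. node 2  ⊔preds=⊥  new=[-2,-1]  stable
  step 4. node 3  ⊔preds=⊥  new=[-1,6]  old=⊥  +wl: 0
  step 5. node 4  ⊔preds=[-4,5]  new=[-6,4]  old=⊥  +wl: 
  step 6. node 5  ⊔preds=[-2,6]  new=[-4,6]  old=[-4,5]  +wl: 4
  step 7. node 6  ⊔preds=[-2,5]  new=[-3,6]  old=⊥  +wl: 1,3
  step 8. node 0  ⊔preds=[-6,6]  new=[-6,6]  old=[-2,-1]  +wl: 6
  step 9. node 4  ⊔preds=[-4,6]  new=[-6,4]  stable
  step 10. node 1  ⊔preds=[-6,6]  new=[-6,6]  old=[-2,5]  +wl: 4
  step 11. node 3  ⊔preds=[-3,6]  new=[-1,6]  stable
  step 12. node 6  ⊔preds=[-6,6]  new=[-6,6]  old=[-3,6]  +wl: 1,3
  step 13. node 4  ⊔preds=[-6,6]  new=[-6,4]  stable
  step 14. node 1  ⊔preds=[-6,6]  new=[-6,6]  stable
  step 15. node 3  ⊔preds=[-6,6]  new=[-1,6]  stable

Least fixpoint reached:
  node 0: [-6,6]
  node 1: [-6,6]
  node 2: [-2,-1]
  node 3: [-1,6]
  node 4: [-6,4]
  node 5: [-4,6]
  node 6: [-6,6]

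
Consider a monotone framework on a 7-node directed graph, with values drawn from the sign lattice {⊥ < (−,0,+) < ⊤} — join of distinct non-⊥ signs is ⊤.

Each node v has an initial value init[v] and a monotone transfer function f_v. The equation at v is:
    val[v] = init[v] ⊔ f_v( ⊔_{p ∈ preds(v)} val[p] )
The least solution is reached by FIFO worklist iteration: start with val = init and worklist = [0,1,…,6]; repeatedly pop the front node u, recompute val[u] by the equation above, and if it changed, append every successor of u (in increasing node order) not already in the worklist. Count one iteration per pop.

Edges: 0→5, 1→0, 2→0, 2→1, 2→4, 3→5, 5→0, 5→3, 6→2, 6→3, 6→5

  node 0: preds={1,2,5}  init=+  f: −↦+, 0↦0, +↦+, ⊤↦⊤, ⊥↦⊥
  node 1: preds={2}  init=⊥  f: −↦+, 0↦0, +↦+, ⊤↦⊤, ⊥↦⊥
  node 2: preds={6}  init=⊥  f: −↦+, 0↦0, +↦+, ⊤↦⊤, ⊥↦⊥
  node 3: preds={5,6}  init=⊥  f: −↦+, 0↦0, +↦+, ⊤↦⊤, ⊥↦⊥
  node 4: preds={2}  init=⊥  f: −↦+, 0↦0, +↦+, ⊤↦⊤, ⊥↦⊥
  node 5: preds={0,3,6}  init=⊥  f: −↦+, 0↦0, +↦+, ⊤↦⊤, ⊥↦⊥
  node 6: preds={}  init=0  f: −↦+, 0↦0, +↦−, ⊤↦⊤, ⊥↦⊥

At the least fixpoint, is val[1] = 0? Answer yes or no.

Iteration log — 12 steps:
  step 1. node 0  ⊔preds=⊥  new=+  stable
  step 2. node 1  ⊔preds=⊥  new=⊥  stable
  step 3. node 2  ⊔preds=0  new=0  old=⊥  +wl: 0,1
  step 4. node 3  ⊔preds=0  new=0  old=⊥  +wl: 
  step 5. node 4  ⊔preds=0  new=0  old=⊥  +wl: 
  step 6. node 5  ⊔preds=⊤  new=⊤  old=⊥  +wl: 3
  step 7. node 6  ⊔preds=⊥  new=0  stable
  step 8. node 0  ⊔preds=⊤  new=⊤  old=+  +wl: 5
  step 9. node 1  ⊔preds=0  new=0  old=⊥  +wl: 0
  step 10. node 3  ⊔preds=⊤  new=⊤  old=0  +wl: 
  step 11. node 5  ⊔preds=⊤  new=⊤  stable
  step 12. node 0  ⊔preds=⊤  new=⊤  stable

Least fixpoint reached:
  node 0: ⊤
  node 1: 0
  node 2: 0
  node 3: ⊤
  node 4: 0
  node 5: ⊤
  node 6: 0

yes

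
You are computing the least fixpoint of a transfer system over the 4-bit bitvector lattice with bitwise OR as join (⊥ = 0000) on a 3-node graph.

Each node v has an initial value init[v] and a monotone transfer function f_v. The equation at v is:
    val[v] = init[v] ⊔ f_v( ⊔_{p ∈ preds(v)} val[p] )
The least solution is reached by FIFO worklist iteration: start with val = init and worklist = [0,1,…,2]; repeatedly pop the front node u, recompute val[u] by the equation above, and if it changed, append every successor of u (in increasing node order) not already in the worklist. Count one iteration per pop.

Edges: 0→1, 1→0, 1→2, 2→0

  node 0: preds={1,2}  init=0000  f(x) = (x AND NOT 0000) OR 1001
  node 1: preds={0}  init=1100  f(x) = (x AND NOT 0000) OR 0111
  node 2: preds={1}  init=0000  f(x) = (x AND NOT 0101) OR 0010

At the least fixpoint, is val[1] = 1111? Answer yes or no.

yes

Iteration log — 5 steps:
  step 1. node 0  ⊔preds=1100  new=1101  old=0000  +wl: 
  step 2. node 1  ⊔preds=1101  new=1111  old=1100  +wl: 0
  step 3. node 2  ⊔preds=1111  new=1010  old=0000  +wl: 
  step 4. node 0  ⊔preds=1111  new=1111  old=1101  +wl: 1
  step 5. node 1  ⊔preds=1111  new=1111  stable

Least fixpoint reached:
  node 0: 1111
  node 1: 1111
  node 2: 1010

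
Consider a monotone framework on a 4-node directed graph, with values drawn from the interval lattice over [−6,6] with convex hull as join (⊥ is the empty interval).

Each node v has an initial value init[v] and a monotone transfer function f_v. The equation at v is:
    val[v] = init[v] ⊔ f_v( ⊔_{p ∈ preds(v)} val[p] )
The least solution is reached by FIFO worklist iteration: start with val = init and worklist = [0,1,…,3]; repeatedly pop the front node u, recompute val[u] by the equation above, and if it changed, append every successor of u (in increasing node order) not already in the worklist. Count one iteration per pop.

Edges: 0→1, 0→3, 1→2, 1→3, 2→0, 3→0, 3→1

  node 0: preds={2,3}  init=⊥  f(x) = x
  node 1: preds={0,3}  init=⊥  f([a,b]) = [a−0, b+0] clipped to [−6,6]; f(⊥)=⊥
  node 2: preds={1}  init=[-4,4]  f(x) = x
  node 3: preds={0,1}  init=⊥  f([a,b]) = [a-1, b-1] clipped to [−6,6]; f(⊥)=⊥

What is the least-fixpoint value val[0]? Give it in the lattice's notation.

[-6,4]

Trace (13 dequeues):
  [1] u=0 | in [-4,4] | out [-4,4] | prev ⊥ | push {}
  [2] u=1 | in [-4,4] | out [-4,4] | prev ⊥ | push {}
  [3] u=2 | in [-4,4] | out [-4,4] | ==
  [4] u=3 | in [-4,4] | out [-5,3] | prev ⊥ | push {0,1}
  [5] u=0 | in [-5,4] | out [-5,4] | prev [-4,4] | push {3}
  [6] u=1 | in [-5,4] | out [-5,4] | prev [-4,4] | push {2}
  [7] u=3 | in [-5,4] | out [-6,3] | prev [-5,3] | push {0,1}
  [8] u=2 | in [-5,4] | out [-5,4] | prev [-4,4] | push {}
  [9] u=0 | in [-6,4] | out [-6,4] | prev [-5,4] | push {3}
  [10] u=1 | in [-6,4] | out [-6,4] | prev [-5,4] | push {2}
  [11] u=3 | in [-6,4] | out [-6,3] | ==
  [12] u=2 | in [-6,4] | out [-6,4] | prev [-5,4] | push {0}
  [13] u=0 | in [-6,4] | out [-6,4] | ==

Converged values:
  [0] [-6,4]
  [1] [-6,4]
  [2] [-6,4]
  [3] [-6,3]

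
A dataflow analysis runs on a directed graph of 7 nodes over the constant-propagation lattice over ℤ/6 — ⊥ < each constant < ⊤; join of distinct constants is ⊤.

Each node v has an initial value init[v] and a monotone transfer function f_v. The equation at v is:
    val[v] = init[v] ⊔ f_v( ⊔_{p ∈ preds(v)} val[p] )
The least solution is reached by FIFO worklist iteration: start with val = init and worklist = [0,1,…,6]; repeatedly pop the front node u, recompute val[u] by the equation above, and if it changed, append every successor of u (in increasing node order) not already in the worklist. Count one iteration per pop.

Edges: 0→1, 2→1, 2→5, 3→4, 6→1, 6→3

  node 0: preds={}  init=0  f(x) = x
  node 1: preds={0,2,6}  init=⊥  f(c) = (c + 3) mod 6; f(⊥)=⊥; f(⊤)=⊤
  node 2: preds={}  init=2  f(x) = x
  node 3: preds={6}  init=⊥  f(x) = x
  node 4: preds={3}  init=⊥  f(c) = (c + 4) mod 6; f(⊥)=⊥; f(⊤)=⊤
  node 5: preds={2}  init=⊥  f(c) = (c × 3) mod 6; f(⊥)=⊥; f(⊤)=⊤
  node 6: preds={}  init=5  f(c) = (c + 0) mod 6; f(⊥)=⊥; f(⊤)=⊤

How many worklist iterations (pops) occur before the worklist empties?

7

Trace (7 dequeues):
  [1] u=0 | in ⊥ | out 0 | ==
  [2] u=1 | in ⊤ | out ⊤ | prev ⊥ | push {}
  [3] u=2 | in ⊥ | out 2 | ==
  [4] u=3 | in 5 | out 5 | prev ⊥ | push {}
  [5] u=4 | in 5 | out 3 | prev ⊥ | push {}
  [6] u=5 | in 2 | out 0 | prev ⊥ | push {}
  [7] u=6 | in ⊥ | out 5 | ==

Converged values:
  [0] 0
  [1] ⊤
  [2] 2
  [3] 5
  [4] 3
  [5] 0
  [6] 5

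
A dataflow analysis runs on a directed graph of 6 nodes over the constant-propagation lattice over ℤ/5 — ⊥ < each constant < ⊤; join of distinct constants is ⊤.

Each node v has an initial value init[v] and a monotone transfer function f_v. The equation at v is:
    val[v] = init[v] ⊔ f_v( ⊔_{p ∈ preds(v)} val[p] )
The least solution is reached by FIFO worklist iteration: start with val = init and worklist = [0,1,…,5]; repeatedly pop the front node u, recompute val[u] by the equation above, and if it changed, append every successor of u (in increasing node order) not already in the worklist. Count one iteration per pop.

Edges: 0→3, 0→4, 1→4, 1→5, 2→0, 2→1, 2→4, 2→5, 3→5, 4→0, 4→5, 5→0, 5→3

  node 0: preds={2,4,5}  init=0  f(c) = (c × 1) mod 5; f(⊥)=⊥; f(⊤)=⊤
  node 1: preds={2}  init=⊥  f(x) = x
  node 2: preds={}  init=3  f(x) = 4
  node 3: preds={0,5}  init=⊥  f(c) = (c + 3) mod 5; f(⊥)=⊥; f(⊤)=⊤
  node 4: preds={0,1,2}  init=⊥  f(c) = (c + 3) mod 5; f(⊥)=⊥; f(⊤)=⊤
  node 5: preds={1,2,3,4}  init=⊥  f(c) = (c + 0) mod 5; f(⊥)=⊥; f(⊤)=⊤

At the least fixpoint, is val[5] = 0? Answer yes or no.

Iteration log — 11 steps:
  step 1. node 0  ⊔preds=3  new=⊤  old=0  +wl: 
  step 2. node 1  ⊔preds=3  new=3  old=⊥  +wl: 
  step 3. node 2  ⊔preds=⊥  new=⊤  old=3  +wl: 0,1
  step 4. node 3  ⊔preds=⊤  new=⊤  old=⊥  +wl: 
  step 5. node 4  ⊔preds=⊤  new=⊤  old=⊥  +wl: 
  step 6. node 5  ⊔preds=⊤  new=⊤  old=⊥  +wl: 3
  step 7. node 0  ⊔preds=⊤  new=⊤  stable
  step 8. node 1  ⊔preds=⊤  new=⊤  old=3  +wl: 4,5
  step 9. node 3  ⊔preds=⊤  new=⊤  stable
  step 10. node 4  ⊔preds=⊤  new=⊤  stable
  step 11. node 5  ⊔preds=⊤  new=⊤  stable

Least fixpoint reached:
  node 0: ⊤
  node 1: ⊤
  node 2: ⊤
  node 3: ⊤
  node 4: ⊤
  node 5: ⊤

no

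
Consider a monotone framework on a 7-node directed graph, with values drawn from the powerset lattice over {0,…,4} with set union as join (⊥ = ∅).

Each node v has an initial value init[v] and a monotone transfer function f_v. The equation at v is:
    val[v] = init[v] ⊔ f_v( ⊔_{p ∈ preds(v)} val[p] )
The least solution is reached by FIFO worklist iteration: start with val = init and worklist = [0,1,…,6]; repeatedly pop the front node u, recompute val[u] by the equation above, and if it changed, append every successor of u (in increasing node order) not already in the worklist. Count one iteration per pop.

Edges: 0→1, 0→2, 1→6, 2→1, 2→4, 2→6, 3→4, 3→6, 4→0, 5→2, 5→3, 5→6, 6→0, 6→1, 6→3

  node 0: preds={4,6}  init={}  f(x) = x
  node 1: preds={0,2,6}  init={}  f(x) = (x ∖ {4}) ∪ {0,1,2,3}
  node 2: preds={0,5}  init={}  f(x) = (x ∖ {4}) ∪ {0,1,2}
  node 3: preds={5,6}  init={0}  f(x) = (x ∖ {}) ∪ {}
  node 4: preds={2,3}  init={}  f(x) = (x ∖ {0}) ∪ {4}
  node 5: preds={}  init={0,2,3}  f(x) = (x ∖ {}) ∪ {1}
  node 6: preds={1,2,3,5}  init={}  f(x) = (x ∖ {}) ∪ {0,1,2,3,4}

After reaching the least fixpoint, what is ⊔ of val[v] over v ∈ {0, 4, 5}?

{0,1,2,3,4}

Trace (14 dequeues):
  [1] u=0 | in {} | out {} | ==
  [2] u=1 | in {} | out {0,1,2,3} | prev {} | push {}
  [3] u=2 | in {0,2,3} | out {0,1,2,3} | prev {} | push {1}
  [4] u=3 | in {0,2,3} | out {0,2,3} | prev {0} | push {}
  [5] u=4 | in {0,1,2,3} | out {1,2,3,4} | prev {} | push {0}
  [6] u=5 | in {} | out {0,1,2,3} | prev {0,2,3} | push {2,3}
  [7] u=6 | in {0,1,2,3} | out {0,1,2,3,4} | prev {} | push {}
  [8] u=1 | in {0,1,2,3,4} | out {0,1,2,3} | ==
  [9] u=0 | in {0,1,2,3,4} | out {0,1,2,3,4} | prev {} | push {1}
  [10] u=2 | in {0,1,2,3,4} | out {0,1,2,3} | ==
  [11] u=3 | in {0,1,2,3,4} | out {0,1,2,3,4} | prev {0,2,3} | push {4,6}
  [12] u=1 | in {0,1,2,3,4} | out {0,1,2,3} | ==
  [13] u=4 | in {0,1,2,3,4} | out {1,2,3,4} | ==
  [14] u=6 | in {0,1,2,3,4} | out {0,1,2,3,4} | ==

Converged values:
  [0] {0,1,2,3,4}
  [1] {0,1,2,3}
  [2] {0,1,2,3}
  [3] {0,1,2,3,4}
  [4] {1,2,3,4}
  [5] {0,1,2,3}
  [6] {0,1,2,3,4}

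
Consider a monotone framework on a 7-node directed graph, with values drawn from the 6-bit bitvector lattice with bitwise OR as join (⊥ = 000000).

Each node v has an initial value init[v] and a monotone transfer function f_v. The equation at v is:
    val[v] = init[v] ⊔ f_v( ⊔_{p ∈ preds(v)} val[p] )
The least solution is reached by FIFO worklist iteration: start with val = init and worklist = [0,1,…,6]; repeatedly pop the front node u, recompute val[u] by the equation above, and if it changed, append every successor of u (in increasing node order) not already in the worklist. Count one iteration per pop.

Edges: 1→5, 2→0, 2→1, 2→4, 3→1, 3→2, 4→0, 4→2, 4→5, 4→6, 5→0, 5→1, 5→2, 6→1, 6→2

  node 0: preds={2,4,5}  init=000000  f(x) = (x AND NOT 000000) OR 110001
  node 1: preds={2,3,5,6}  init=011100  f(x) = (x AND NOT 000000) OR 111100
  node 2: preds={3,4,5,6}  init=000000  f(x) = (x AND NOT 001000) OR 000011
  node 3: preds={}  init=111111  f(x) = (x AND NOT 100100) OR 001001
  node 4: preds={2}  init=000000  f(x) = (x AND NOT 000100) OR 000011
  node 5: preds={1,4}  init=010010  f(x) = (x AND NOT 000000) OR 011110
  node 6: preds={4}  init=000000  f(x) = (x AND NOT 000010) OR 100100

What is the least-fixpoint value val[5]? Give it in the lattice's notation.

Trace (10 dequeues):
  [1] u=0 | in 010010 | out 110011 | prev 000000 | push {}
  [2] u=1 | in 111111 | out 111111 | prev 011100 | push {}
  [3] u=2 | in 111111 | out 110111 | prev 000000 | push {0,1}
  [4] u=3 | in 000000 | out 111111 | ==
  [5] u=4 | in 110111 | out 110011 | prev 000000 | push {2}
  [6] u=5 | in 111111 | out 111111 | prev 010010 | push {}
  [7] u=6 | in 110011 | out 110101 | prev 000000 | push {}
  [8] u=0 | in 111111 | out 111111 | prev 110011 | push {}
  [9] u=1 | in 111111 | out 111111 | ==
  [10] u=2 | in 111111 | out 110111 | ==

Converged values:
  [0] 111111
  [1] 111111
  [2] 110111
  [3] 111111
  [4] 110011
  [5] 111111
  [6] 110101

111111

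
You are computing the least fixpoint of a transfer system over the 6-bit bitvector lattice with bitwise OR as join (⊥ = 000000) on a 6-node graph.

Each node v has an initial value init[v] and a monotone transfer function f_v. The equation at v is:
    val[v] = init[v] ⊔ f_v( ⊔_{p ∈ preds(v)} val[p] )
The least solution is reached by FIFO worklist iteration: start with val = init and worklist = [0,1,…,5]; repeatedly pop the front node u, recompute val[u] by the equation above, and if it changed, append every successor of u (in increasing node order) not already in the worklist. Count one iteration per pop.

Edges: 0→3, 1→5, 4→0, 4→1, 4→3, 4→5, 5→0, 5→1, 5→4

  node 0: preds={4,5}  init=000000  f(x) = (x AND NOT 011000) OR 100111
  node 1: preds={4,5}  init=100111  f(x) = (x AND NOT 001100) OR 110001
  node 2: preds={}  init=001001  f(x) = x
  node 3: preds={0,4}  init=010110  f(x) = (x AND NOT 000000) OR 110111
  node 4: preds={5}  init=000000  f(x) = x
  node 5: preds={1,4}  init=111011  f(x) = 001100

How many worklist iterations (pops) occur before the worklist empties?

14

Trace (14 dequeues):
  [1] u=0 | in 111011 | out 100111 | prev 000000 | push {}
  [2] u=1 | in 111011 | out 110111 | prev 100111 | push {}
  [3] u=2 | in 000000 | out 001001 | ==
  [4] u=3 | in 100111 | out 110111 | prev 010110 | push {}
  [5] u=4 | in 111011 | out 111011 | prev 000000 | push {0,1,3}
  [6] u=5 | in 111111 | out 111111 | prev 111011 | push {4}
  [7] u=0 | in 111111 | out 100111 | ==
  [8] u=1 | in 111111 | out 110111 | ==
  [9] u=3 | in 111111 | out 111111 | prev 110111 | push {}
  [10] u=4 | in 111111 | out 111111 | prev 111011 | push {0,1,3,5}
  [11] u=0 | in 111111 | out 100111 | ==
  [12] u=1 | in 111111 | out 110111 | ==
  [13] u=3 | in 111111 | out 111111 | ==
  [14] u=5 | in 111111 | out 111111 | ==

Converged values:
  [0] 100111
  [1] 110111
  [2] 001001
  [3] 111111
  [4] 111111
  [5] 111111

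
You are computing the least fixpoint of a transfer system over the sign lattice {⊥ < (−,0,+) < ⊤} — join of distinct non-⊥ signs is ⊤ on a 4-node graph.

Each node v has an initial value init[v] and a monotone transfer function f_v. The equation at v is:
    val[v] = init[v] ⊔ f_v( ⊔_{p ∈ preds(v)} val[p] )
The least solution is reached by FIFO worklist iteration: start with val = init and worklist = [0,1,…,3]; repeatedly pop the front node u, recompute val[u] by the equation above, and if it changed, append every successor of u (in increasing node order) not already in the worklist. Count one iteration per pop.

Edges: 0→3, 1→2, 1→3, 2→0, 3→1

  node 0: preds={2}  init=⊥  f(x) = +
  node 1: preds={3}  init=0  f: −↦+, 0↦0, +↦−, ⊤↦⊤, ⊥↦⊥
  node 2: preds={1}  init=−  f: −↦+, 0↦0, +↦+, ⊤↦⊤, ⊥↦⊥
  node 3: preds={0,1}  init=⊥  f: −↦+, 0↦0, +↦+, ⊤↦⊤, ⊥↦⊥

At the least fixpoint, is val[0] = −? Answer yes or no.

no

Iteration log — 8 steps:
  step 1. node 0  ⊔preds=−  new=+  old=⊥  +wl: 
  step 2. node 1  ⊔preds=⊥  new=0  stable
  step 3. node 2  ⊔preds=0  new=⊤  old=−  +wl: 0
  step 4. node 3  ⊔preds=⊤  new=⊤  old=⊥  +wl: 1
  step 5. node 0  ⊔preds=⊤  new=+  stable
  step 6. node 1  ⊔preds=⊤  new=⊤  old=0  +wl: 2,3
  step 7. node 2  ⊔preds=⊤  new=⊤  stable
  step 8. node 3  ⊔preds=⊤  new=⊤  stable

Least fixpoint reached:
  node 0: +
  node 1: ⊤
  node 2: ⊤
  node 3: ⊤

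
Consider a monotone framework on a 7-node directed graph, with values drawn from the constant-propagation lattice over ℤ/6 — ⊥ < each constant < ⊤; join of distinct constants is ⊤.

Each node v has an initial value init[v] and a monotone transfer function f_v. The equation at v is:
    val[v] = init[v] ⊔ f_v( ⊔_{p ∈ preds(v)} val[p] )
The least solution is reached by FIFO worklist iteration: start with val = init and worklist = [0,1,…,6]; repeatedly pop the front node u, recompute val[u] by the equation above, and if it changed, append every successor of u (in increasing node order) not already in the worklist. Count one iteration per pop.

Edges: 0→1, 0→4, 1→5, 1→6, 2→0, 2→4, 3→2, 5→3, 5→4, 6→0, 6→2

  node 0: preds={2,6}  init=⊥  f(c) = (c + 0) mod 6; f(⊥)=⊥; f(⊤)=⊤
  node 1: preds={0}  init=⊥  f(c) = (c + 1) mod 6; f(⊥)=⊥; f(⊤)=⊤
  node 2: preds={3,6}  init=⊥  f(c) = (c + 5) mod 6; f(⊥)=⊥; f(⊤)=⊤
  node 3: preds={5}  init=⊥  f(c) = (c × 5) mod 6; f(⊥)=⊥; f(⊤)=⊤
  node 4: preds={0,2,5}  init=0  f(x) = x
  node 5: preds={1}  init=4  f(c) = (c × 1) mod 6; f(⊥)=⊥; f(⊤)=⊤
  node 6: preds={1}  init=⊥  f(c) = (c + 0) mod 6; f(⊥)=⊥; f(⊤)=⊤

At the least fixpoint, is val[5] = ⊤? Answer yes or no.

Worklist (24 pops):
  #1 pop 0: in=⊥ → ⊥ (no change)
  #2 pop 1: in=⊥ → ⊥ (no change)
  #3 pop 2: in=⊥ → ⊥ (no change)
  #4 pop 3: in=4 → 2 (was ⊥); enqueue [2]
  #5 pop 4: in=4 → ⊤ (was 0); enqueue []
  #6 pop 5: in=⊥ → 4 (no change)
  #7 pop 6: in=⊥ → ⊥ (no change)
  #8 pop 2: in=2 → 1 (was ⊥); enqueue [0,4]
  #9 pop 0: in=1 → 1 (was ⊥); enqueue [1]
  #10 pop 4: in=⊤ → ⊤ (no change)
  #11 pop 1: in=1 → 2 (was ⊥); enqueue [5,6]
  #12 pop 5: in=2 → ⊤ (was 4); enqueue [3,4]
  #13 pop 6: in=2 → 2 (was ⊥); enqueue [0,2]
  #14 pop 3: in=⊤ → ⊤ (was 2); enqueue []
  #15 pop 4: in=⊤ → ⊤ (no change)
  #16 pop 0: in=⊤ → ⊤ (was 1); enqueue [1,4]
  #17 pop 2: in=⊤ → ⊤ (was 1); enqueue [0]
  #18 pop 1: in=⊤ → ⊤ (was 2); enqueue [5,6]
  #19 pop 4: in=⊤ → ⊤ (no change)
  #20 pop 0: in=⊤ → ⊤ (no change)
  #21 pop 5: in=⊤ → ⊤ (no change)
  #22 pop 6: in=⊤ → ⊤ (was 2); enqueue [0,2]
  #23 pop 0: in=⊤ → ⊤ (no change)
  #24 pop 2: in=⊤ → ⊤ (no change)

Fixpoint:
  val[0] = ⊤
  val[1] = ⊤
  val[2] = ⊤
  val[3] = ⊤
  val[4] = ⊤
  val[5] = ⊤
  val[6] = ⊤

yes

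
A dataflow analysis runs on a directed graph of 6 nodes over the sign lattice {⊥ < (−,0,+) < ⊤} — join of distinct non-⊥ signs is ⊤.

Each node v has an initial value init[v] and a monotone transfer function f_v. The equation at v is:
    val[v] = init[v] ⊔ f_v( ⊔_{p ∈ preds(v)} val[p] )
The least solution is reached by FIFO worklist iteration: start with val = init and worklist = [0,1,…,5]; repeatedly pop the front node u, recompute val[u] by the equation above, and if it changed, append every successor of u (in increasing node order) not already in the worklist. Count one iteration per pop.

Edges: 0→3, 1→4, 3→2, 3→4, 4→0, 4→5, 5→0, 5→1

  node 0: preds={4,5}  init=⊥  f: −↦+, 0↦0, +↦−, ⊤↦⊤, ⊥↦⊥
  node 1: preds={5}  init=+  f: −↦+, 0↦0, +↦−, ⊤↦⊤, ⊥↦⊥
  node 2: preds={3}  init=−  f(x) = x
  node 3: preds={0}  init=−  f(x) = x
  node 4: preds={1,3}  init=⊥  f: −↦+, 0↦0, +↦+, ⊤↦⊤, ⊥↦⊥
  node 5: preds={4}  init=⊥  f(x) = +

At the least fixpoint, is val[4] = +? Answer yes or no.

Iteration log — 11 steps:
  step 1. node 0  ⊔preds=⊥  new=⊥  stable
  step 2. node 1  ⊔preds=⊥  new=+  stable
  step 3. node 2  ⊔preds=−  new=−  stable
  step 4. node 3  ⊔preds=⊥  new=−  stable
  step 5. node 4  ⊔preds=⊤  new=⊤  old=⊥  +wl: 0
  step 6. node 5  ⊔preds=⊤  new=+  old=⊥  +wl: 1
  step 7. node 0  ⊔preds=⊤  new=⊤  old=⊥  +wl: 3
  step 8. node 1  ⊔preds=+  new=⊤  old=+  +wl: 4
  step 9. node 3  ⊔preds=⊤  new=⊤  old=−  +wl: 2
  step 10. node 4  ⊔preds=⊤  new=⊤  stable
  step 11. node 2  ⊔preds=⊤  new=⊤  old=−  +wl: 

Least fixpoint reached:
  node 0: ⊤
  node 1: ⊤
  node 2: ⊤
  node 3: ⊤
  node 4: ⊤
  node 5: +

no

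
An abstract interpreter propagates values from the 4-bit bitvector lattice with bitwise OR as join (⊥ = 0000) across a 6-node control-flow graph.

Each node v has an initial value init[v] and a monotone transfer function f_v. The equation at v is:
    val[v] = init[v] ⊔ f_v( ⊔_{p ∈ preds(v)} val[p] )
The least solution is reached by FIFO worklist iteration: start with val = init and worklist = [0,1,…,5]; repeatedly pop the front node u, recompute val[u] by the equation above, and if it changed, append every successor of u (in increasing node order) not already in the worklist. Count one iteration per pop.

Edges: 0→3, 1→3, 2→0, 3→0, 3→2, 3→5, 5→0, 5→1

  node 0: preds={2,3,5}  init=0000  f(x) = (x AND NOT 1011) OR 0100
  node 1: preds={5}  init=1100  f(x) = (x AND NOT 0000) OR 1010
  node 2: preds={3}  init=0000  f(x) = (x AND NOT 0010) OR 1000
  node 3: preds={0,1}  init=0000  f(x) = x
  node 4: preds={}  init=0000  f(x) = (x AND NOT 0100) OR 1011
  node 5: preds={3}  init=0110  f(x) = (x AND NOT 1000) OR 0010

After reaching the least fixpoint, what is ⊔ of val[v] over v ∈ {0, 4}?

1111

Trace (9 dequeues):
  [1] u=0 | in 0110 | out 0100 | prev 0000 | push {}
  [2] u=1 | in 0110 | out 1110 | prev 1100 | push {}
  [3] u=2 | in 0000 | out 1000 | prev 0000 | push {0}
  [4] u=3 | in 1110 | out 1110 | prev 0000 | push {2}
  [5] u=4 | in 0000 | out 1011 | prev 0000 | push {}
  [6] u=5 | in 1110 | out 0110 | ==
  [7] u=0 | in 1110 | out 0100 | ==
  [8] u=2 | in 1110 | out 1100 | prev 1000 | push {0}
  [9] u=0 | in 1110 | out 0100 | ==

Converged values:
  [0] 0100
  [1] 1110
  [2] 1100
  [3] 1110
  [4] 1011
  [5] 0110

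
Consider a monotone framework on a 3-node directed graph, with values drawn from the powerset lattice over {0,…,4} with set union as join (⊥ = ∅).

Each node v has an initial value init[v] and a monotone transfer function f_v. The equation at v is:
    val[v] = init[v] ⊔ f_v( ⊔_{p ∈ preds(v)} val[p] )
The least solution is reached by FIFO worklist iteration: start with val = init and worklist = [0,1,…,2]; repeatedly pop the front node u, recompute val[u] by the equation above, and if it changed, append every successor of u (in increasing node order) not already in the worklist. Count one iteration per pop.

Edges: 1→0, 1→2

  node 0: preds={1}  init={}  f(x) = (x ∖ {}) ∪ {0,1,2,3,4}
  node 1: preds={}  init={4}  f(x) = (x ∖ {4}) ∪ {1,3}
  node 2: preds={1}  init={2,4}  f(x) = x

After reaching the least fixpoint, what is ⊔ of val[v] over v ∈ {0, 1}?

Iteration log — 4 steps:
  step 1. node 0  ⊔preds={4}  new={0,1,2,3,4}  old={}  +wl: 
  step 2. node 1  ⊔preds={}  new={1,3,4}  old={4}  +wl: 0
  step 3. node 2  ⊔preds={1,3,4}  new={1,2,3,4}  old={2,4}  +wl: 
  step 4. node 0  ⊔preds={1,3,4}  new={0,1,2,3,4}  stable

Least fixpoint reached:
  node 0: {0,1,2,3,4}
  node 1: {1,3,4}
  node 2: {1,2,3,4}

{0,1,2,3,4}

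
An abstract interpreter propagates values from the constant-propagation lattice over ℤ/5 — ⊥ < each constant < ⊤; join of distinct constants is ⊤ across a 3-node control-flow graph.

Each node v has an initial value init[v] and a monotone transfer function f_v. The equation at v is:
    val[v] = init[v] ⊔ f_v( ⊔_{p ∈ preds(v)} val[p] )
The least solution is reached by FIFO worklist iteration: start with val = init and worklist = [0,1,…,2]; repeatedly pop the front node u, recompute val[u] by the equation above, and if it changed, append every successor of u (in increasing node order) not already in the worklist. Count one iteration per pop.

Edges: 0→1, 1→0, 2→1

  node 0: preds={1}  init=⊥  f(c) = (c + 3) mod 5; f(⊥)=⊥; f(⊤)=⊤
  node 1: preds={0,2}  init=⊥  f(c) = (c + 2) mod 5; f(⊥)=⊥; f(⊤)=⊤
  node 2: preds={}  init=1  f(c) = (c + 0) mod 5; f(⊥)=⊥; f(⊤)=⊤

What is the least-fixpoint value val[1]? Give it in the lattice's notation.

3

Iteration log — 5 steps:
  step 1. node 0  ⊔preds=⊥  new=⊥  stable
  step 2. node 1  ⊔preds=1  new=3  old=⊥  +wl: 0
  step 3. node 2  ⊔preds=⊥  new=1  stable
  step 4. node 0  ⊔preds=3  new=1  old=⊥  +wl: 1
  step 5. node 1  ⊔preds=1  new=3  stable

Least fixpoint reached:
  node 0: 1
  node 1: 3
  node 2: 1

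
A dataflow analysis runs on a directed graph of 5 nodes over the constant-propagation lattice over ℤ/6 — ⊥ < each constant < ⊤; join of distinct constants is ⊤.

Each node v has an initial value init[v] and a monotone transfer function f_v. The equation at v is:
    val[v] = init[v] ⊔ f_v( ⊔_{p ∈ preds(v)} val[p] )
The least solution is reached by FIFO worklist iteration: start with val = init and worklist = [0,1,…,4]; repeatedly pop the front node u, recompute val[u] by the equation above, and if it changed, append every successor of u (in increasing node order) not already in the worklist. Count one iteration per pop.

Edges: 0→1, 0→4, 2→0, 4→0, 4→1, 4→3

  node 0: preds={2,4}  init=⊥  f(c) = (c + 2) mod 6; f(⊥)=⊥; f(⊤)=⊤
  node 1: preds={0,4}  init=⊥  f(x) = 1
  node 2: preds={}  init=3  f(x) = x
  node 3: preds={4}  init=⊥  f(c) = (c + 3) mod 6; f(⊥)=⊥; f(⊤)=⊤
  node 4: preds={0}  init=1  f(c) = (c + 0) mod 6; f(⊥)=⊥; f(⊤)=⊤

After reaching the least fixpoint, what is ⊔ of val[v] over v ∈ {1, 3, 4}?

⊤

Trace (8 dequeues):
  [1] u=0 | in ⊤ | out ⊤ | prev ⊥ | push {}
  [2] u=1 | in ⊤ | out 1 | prev ⊥ | push {}
  [3] u=2 | in ⊥ | out 3 | ==
  [4] u=3 | in 1 | out 4 | prev ⊥ | push {}
  [5] u=4 | in ⊤ | out ⊤ | prev 1 | push {0,1,3}
  [6] u=0 | in ⊤ | out ⊤ | ==
  [7] u=1 | in ⊤ | out 1 | ==
  [8] u=3 | in ⊤ | out ⊤ | prev 4 | push {}

Converged values:
  [0] ⊤
  [1] 1
  [2] 3
  [3] ⊤
  [4] ⊤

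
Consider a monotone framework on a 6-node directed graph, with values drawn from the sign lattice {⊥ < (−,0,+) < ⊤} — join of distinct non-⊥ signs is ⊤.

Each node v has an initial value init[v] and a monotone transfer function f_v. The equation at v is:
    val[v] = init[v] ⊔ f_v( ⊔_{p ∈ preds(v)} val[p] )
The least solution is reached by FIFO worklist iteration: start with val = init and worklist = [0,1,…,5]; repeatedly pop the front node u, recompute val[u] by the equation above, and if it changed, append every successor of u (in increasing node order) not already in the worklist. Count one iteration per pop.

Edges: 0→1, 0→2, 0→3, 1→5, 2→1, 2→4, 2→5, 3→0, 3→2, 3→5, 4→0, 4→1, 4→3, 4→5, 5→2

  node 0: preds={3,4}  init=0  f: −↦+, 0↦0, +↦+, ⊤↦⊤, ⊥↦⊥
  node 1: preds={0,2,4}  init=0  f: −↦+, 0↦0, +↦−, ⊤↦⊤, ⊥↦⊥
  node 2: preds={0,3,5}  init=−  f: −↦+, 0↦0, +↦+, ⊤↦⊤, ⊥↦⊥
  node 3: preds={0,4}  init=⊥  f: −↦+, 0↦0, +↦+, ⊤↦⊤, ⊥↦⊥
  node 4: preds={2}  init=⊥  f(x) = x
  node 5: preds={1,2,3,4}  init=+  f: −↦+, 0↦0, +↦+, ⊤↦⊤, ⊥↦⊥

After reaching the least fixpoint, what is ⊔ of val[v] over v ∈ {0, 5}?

⊤

Iteration log — 14 steps:
  step 1. node 0  ⊔preds=⊥  new=0  stable
  step 2. node 1  ⊔preds=⊤  new=⊤  old=0  +wl: 
  step 3. node 2  ⊔preds=⊤  new=⊤  old=−  +wl: 1
  step 4. node 3  ⊔preds=0  new=0  old=⊥  +wl: 0,2
  step 5. node 4  ⊔preds=⊤  new=⊤  old=⊥  +wl: 3
  step 6. node 5  ⊔preds=⊤  new=⊤  old=+  +wl: 
  step 7. node 1  ⊔preds=⊤  new=⊤  stable
  step 8. node 0  ⊔preds=⊤  new=⊤  old=0  +wl: 1
  step 9. node 2  ⊔preds=⊤  new=⊤  stable
  step 10. node 3  ⊔preds=⊤  new=⊤  old=0  +wl: 0,2,5
  step 11. node 1  ⊔preds=⊤  new=⊤  stable
  step 12. node 0  ⊔preds=⊤  new=⊤  stable
  step 13. node 2  ⊔preds=⊤  new=⊤  stable
  step 14. node 5  ⊔preds=⊤  new=⊤  stable

Least fixpoint reached:
  node 0: ⊤
  node 1: ⊤
  node 2: ⊤
  node 3: ⊤
  node 4: ⊤
  node 5: ⊤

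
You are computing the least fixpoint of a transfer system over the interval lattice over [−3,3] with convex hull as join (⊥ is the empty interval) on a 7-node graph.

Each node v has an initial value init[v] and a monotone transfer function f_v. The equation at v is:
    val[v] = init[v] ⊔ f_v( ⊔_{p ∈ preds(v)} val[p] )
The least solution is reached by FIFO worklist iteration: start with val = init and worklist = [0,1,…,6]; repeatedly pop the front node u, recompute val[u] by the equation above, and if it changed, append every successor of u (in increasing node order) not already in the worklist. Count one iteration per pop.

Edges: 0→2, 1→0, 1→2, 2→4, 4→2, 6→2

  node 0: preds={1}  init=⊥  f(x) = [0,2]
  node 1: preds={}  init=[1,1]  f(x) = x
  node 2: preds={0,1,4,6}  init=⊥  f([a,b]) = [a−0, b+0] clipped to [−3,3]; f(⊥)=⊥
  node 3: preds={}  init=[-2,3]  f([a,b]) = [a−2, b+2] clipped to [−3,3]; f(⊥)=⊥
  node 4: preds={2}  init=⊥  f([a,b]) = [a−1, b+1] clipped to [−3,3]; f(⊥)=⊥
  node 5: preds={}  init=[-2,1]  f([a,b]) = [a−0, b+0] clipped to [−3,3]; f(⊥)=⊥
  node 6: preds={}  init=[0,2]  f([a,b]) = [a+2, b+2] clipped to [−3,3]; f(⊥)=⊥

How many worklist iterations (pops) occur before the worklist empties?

Worklist (13 pops):
  #1 pop 0: in=[1,1] → [0,2] (was ⊥); enqueue []
  #2 pop 1: in=⊥ → [1,1] (no change)
  #3 pop 2: in=[0,2] → [0,2] (was ⊥); enqueue []
  #4 pop 3: in=⊥ → [-2,3] (no change)
  #5 pop 4: in=[0,2] → [-1,3] (was ⊥); enqueue [2]
  #6 pop 5: in=⊥ → [-2,1] (no change)
  #7 pop 6: in=⊥ → [0,2] (no change)
  #8 pop 2: in=[-1,3] → [-1,3] (was [0,2]); enqueue [4]
  #9 pop 4: in=[-1,3] → [-2,3] (was [-1,3]); enqueue [2]
  #10 pop 2: in=[-2,3] → [-2,3] (was [-1,3]); enqueue [4]
  #11 pop 4: in=[-2,3] → [-3,3] (was [-2,3]); enqueue [2]
  #12 pop 2: in=[-3,3] → [-3,3] (was [-2,3]); enqueue [4]
  #13 pop 4: in=[-3,3] → [-3,3] (no change)

Fixpoint:
  val[0] = [0,2]
  val[1] = [1,1]
  val[2] = [-3,3]
  val[3] = [-2,3]
  val[4] = [-3,3]
  val[5] = [-2,1]
  val[6] = [0,2]

13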